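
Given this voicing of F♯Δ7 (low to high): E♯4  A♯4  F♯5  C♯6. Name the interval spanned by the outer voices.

The outer voices are E♯4 and C♯6.
13 letter names make it a thirteenth; at 20 semitones (a half step narrower than major) the quality is minor.

minor thirteenth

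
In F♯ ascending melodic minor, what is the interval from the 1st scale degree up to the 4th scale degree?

perfect fourth

The scale runs F♯ G♯ A B C♯ D♯ E♯.
The 1st scale degree is F♯ and the 4th degree is B.
From F♯ to B is 5 semitones, exactly the perfect fourth.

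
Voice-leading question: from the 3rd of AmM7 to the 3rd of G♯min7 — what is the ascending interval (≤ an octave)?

AmM7 has C as its 3rd, and G♯min7 has B as its 3rd.
C up to B spans 7 letter names and 11 semitones — a major seventh.

major seventh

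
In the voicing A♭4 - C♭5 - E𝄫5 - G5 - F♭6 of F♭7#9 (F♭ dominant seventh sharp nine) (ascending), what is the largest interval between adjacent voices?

d7

Adjacent intervals: A♭4→C♭5 = minor third; C♭5→E𝄫5 = minor third; E𝄫5→G5 = augmented third; G5→F♭6 = diminished seventh.
The largest is G5 to F♭6, a diminished seventh (9 semitones).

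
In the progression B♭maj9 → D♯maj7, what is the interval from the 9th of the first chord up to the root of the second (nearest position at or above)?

B♭maj9 has C as its 9th, and D♯maj7 has D♯ as its root.
2 letter names make it a second; at 3 semitones (a half step wider than major) the quality is augmented.

augmented second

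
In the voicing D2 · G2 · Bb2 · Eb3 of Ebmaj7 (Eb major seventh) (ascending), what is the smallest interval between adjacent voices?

Adjacent intervals: D2→G2 = perfect fourth; G2→Bb2 = minor third; Bb2→Eb3 = perfect fourth.
The smallest is G2 to Bb2, a minor third (3 semitones).

minor 3rd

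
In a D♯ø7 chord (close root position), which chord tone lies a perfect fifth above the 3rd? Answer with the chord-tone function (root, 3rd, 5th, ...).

The chord tones of D♯m7b5 (D♯ half-diminished seventh) are D♯–F♯–A–C♯.
The 3rd is F♯. A perfect fifth above F♯ is C♯.
C♯ is the chord's 7th.

7th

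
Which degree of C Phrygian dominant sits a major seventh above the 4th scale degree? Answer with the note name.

The scale is C Db E F G Ab Bb.
The 4th scale degree is F; a major seventh above that is E — scale degree 3.

E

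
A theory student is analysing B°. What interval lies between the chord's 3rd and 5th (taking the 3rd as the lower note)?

Spelling the chord: B-D-F.
The 3rd is D and the 5th is F.
D up to F is 3 semitones, a half step narrower than a major third, so the interval is minor.

m3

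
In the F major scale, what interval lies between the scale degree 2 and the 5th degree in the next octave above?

F major: F G A B♭ C D E.
The scale degree 2 is G and the 5th degree (up an octave) is C.
G up to C spans 11 letter names and 17 semitones — a perfect eleventh.

perfect eleventh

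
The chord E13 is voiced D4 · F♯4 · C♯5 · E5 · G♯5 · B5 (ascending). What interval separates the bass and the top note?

major thirteenth

The outer voices are D4 and B5.
Counting 13 letters and 21 half steps from D gives a major thirteenth.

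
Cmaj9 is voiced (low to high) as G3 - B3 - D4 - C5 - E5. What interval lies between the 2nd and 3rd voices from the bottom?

minor 3rd

Those voices are B3 and D4.
3 letter names make it a third; at 3 semitones (a half step narrower than major) the quality is minor.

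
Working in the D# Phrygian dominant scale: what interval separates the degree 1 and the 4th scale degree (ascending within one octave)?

D# phrygian dominant: D# E F## G# A# B C#.
Degree 1 = D#; 4th scale degree = G#.
Counting 4 letters and 5 half steps from D# gives a perfect fourth.

perfect fourth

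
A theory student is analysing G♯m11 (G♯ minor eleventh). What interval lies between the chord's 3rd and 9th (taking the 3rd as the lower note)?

The chord tones of G♯ minor eleventh are G♯-B-D♯-F♯-A♯-C♯.
That puts B below A♯.
B up to A♯ spans 7 letter names and 11 semitones — a major seventh.

M7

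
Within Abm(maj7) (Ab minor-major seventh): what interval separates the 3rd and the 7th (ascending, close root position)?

Ab minor-major seventh is spelled Ab–Cb–Eb–G.
That puts Cb below G.
From Cb to G: 8 semitones over a fifth = augmented.

augmented fifth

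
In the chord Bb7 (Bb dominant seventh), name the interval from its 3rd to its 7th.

diminished 5th

The chord tones of Bb7 (Bb dominant seventh) are Bb D F Ab.
The 3rd is D and the 7th is Ab.
From D to Ab: 6 semitones over a fifth = diminished.
That tritone between 3rd and 7th is what gives the dominant seventh its pull toward resolution.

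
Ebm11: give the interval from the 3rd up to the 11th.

major ninth

Spelling the chord: Eb–Gb–Bb–Db–F–Ab.
That puts Gb below Ab.
From Gb to Ab is 14 semitones, exactly the major ninth.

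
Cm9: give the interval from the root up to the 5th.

Cm9: C, E♭, G, B♭, D.
That puts C below G.
Counting 5 letters and 7 half steps from C gives a perfect fifth.

perfect 5th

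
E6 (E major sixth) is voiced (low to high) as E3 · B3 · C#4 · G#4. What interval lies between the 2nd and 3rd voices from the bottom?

M2

Those voices are B3 and C#4.
Counting 2 letters and 2 half steps from B gives a major second.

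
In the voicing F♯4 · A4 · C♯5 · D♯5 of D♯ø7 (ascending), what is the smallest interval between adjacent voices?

major second

Adjacent intervals: F♯4→A4 = minor third; A4→C♯5 = major third; C♯5→D♯5 = major second.
The smallest is C♯5 to D♯5, a major second (2 semitones).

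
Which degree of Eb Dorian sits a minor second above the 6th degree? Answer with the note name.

Db

The scale is Eb F Gb Ab Bb C Db.
The 6th degree is C; a minor second above that is Db — scale degree 7.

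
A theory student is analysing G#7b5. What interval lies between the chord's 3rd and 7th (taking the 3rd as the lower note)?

diminished fifth

G#7b5: G#-B#-D-F#.
The 3rd is B# and the 7th is F#.
B# up to F# is 6 semitones, a half step narrower than a perfect fifth, so the interval is diminished.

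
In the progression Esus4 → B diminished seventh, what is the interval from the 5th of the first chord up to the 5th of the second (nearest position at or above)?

The 5th of Esus4 is B; the 5th of B diminished seventh is F.
B up to F is 6 semitones, a half step narrower than a perfect fifth, so the interval is diminished.

diminished fifth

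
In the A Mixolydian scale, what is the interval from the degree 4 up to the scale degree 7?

A mixolydian: A B C♯ D E F♯ G.
Degree 4 = D; 7th degree = G.
D up to G spans 4 letter names and 5 semitones — a perfect fourth.

perfect fourth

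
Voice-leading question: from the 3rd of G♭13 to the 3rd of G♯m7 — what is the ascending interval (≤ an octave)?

A1

The 3rd of G♭13 is B♭; the 3rd of G♯m7 is B.
B♭ up to B is 1 semitone, a half step wider than a perfect unison, so the interval is augmented.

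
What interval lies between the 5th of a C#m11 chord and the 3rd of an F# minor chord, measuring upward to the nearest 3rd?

minor 2nd

The 5th of C#m11 is G#; the 3rd of F# minor is A.
From G# to A: 1 semitone over a second = minor.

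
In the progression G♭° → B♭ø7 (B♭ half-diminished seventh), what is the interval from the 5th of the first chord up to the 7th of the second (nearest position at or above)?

The 5th of G♭° is D𝄫; the 7th of B♭ø7 (B♭ half-diminished seventh) is A♭.
D𝄫 up to A♭ is 8 semitones, a half step wider than a perfect fifth, so the interval is augmented.

augmented 5th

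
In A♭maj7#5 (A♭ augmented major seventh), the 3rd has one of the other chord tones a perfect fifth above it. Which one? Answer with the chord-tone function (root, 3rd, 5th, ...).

A♭maj7#5 is spelled A♭ C E G.
The 3rd is C. A perfect fifth above C is G.
G is the chord's 7th.

7th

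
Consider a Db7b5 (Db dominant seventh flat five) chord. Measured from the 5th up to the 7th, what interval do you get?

major 3rd

Db7b5 is spelled Db–F–Abb–Cb.
5th = Abb; 7th = Cb.
From Abb to Cb is 4 semitones, exactly the major third.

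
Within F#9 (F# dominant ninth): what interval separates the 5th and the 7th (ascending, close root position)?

Spelling the chord: F#–A#–C#–E–G#.
5th = C#; 7th = E.
From C# to E: 3 semitones over a third = minor.

m3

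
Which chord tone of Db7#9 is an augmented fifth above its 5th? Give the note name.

E

Spelling the chord: Db F Ab Cb E.
The 5th is Ab. An augmented fifth above Ab is E.
E is the chord's 9th.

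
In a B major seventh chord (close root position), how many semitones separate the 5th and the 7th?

4

Spelling the chord: B-D♯-F♯-A♯.
F♯ to A♯ is a major third: 4 semitones.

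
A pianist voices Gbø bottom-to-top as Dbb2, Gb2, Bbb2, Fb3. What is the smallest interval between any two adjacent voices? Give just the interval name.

minor third

Adjacent intervals: Dbb2→Gb2 = augmented fourth; Gb2→Bbb2 = minor third; Bbb2→Fb3 = perfect fifth.
The smallest is Gb2 to Bbb2, a minor third (3 semitones).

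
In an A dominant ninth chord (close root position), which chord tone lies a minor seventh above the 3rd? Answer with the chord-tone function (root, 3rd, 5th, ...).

9th

A9 (A dominant ninth): A, C#, E, G, B.
The 3rd is C#. A minor seventh above C# is B.
B is the chord's 9th.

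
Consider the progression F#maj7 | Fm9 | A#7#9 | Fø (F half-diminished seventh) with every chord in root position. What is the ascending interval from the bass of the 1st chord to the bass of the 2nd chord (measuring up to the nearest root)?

The roots are F# and F.
8 letter names make it an octave; at 11 semitones (a half step narrower than perfect) the quality is diminished.

d8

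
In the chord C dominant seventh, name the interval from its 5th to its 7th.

m3

The chord tones of C7 are C E G Bb.
So we need the interval from G up to Bb.
From G to Bb: 3 semitones over a third = minor.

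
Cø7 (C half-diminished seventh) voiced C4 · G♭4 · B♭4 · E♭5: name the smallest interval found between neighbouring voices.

Adjacent intervals: C4→G♭4 = diminished fifth; G♭4→B♭4 = major third; B♭4→E♭5 = perfect fourth.
The smallest is G♭4 to B♭4, a major third (4 semitones).

major third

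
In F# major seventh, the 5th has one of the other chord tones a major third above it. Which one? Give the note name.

E#

Spelling the chord: F#-A#-C#-E#.
The 5th is C#. A major third above C# is E#.
E# is the chord's 7th.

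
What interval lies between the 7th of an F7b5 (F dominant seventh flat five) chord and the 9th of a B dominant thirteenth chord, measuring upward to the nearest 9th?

augmented sixth

The 7th of F7b5 (F dominant seventh flat five) is Eb; the 9th of B dominant thirteenth is C#.
From Eb to C#: 10 semitones over a sixth = augmented.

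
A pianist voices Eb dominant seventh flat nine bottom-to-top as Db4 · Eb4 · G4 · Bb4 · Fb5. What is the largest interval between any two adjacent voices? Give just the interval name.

Adjacent intervals: Db4→Eb4 = major second; Eb4→G4 = major third; G4→Bb4 = minor third; Bb4→Fb5 = diminished fifth.
The largest is Bb4 to Fb5, a diminished fifth (6 semitones).

diminished fifth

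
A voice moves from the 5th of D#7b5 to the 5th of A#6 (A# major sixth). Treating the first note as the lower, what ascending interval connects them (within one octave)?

A5

D#7b5 has A as its 5th, and A#6 (A# major sixth) has E# as its 5th.
5 letter names make it a fifth; at 8 semitones (a half step wider than perfect) the quality is augmented.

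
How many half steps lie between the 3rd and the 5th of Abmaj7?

Spelling the chord: Ab–C–Eb–G.
C to Eb is a minor third: 3 semitones.

3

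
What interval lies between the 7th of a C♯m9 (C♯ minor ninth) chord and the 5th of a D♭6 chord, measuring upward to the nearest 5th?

diminished seventh

The 7th of C♯m9 (C♯ minor ninth) is B; the 5th of D♭6 is A♭.
7 letter names make it a seventh; at 9 semitones (a whole step narrower than major) the quality is diminished.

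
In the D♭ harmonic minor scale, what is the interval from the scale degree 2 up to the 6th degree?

Spelling the D♭ harmonic minor scale: D♭ E♭ F♭ G♭ A♭ B𝄫 C.
The scale degree 2 is E♭ and the 6th scale degree is B𝄫.
E♭ up to B𝄫 is 6 semitones, a half step narrower than a perfect fifth, so the interval is diminished.

diminished fifth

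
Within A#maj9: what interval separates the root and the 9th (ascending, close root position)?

A#maj9 (A# major ninth): A#–C##–E#–G##–B#.
That puts A# below B#.
Counting 9 letters and 14 half steps from A# gives a major ninth.

M9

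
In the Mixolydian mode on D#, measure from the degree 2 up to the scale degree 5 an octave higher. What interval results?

Spelling the Mixolydian mode on D#: D# E# F## G# A# B# C#.
Degree 2 = E#; 5th degree (up an octave) = A#.
From E# to A# is 17 semitones, exactly the perfect eleventh.

perfect 11th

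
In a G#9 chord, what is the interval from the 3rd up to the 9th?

G#9 is spelled G#–B#–D#–F#–A#.
The 3rd is B# and the 9th is A#.
B# up to A# is 10 semitones, a half step narrower than a major seventh, so the interval is minor.

minor seventh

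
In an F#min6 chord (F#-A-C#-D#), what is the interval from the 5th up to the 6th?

major second

5th = C#; 6th = D#.
Counting 2 letters and 2 half steps from C# gives a major second.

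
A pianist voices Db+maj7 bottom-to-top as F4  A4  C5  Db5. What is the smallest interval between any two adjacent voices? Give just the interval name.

minor second

Adjacent intervals: F4→A4 = major third; A4→C5 = minor third; C5→Db5 = minor second.
The smallest is C5 to Db5, a minor second (1 semitone).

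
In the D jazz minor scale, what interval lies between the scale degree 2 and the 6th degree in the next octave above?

Spelling the D jazz minor scale: D E F G A B C♯.
That puts E below B.
From E to B is 19 semitones, exactly the perfect twelfth.

perfect twelfth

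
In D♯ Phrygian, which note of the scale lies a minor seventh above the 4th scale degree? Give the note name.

F#

The scale is D♯ E F♯ G♯ A♯ B C♯.
The 4th scale degree is G♯; a minor seventh above that is F♯ — scale degree 3.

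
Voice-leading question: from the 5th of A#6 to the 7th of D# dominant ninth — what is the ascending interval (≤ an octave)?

The 5th of A#6 is E#; the 7th of D# dominant ninth is C#.
From E# to C#: 8 semitones over a sixth = minor.

minor sixth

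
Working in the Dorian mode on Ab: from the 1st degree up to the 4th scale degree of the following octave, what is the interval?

perfect eleventh

Ab dorian: Ab Bb Cb Db Eb F Gb.
That puts Ab below Db.
From Ab to Db is 17 semitones, exactly the perfect eleventh.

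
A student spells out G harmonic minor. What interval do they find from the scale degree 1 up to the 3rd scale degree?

minor third

G harmonic minor: G A Bb C D Eb F#.
Scale degree 1 = G; degree 3 = Bb.
G up to Bb is 3 semitones, a half step narrower than a major third, so the interval is minor.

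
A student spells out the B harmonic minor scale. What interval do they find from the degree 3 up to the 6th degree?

perfect fourth

The scale runs B C# D E F# G A#.
That puts D below G.
Counting 4 letters and 5 half steps from D gives a perfect fourth.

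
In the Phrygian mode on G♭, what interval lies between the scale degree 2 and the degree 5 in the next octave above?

augmented 11th

Spelling the Phrygian mode on G♭: G♭ A𝄫 B𝄫 C♭ D♭ E𝄫 F♭.
The scale degree 2 is A𝄫 and the degree 5 (up an octave) is D♭.
A𝄫 up to D♭ is 18 semitones, a half step wider than a perfect eleventh, so the interval is augmented.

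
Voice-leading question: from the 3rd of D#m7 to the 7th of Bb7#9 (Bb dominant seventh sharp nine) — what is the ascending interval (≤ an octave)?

D#m7 has F# as its 3rd, and Bb7#9 (Bb dominant seventh sharp nine) has Ab as its 7th.
F# up to Ab is 2 semitones, a whole step narrower than a major third, so the interval is diminished.

diminished third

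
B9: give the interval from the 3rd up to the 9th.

Spelling the chord: B, D#, F#, A, C#.
So we need the interval from D# up to C#.
From D# to C#: 10 semitones over a seventh = minor.

m7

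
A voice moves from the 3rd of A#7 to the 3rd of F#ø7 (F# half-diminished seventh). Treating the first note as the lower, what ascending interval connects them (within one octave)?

The 3rd of A#7 is C##; the 3rd of F#ø7 (F# half-diminished seventh) is A.
6 letter names make it a sixth; at 7 semitones (a whole step narrower than major) the quality is diminished.

d6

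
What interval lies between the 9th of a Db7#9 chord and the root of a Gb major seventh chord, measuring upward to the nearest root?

d3

The 9th of Db7#9 is E; the root of Gb major seventh is Gb.
From E to Gb: 2 semitones over a third = diminished.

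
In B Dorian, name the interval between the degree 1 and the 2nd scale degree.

major 2nd

Spelling B Dorian: B C# D E F# G# A.
That puts B below C#.
From B to C# is 2 semitones, exactly the major second.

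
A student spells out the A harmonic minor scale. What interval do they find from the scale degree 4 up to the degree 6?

minor third

A harmonic minor: A B C D E F G#.
That puts D below F.
From D to F: 3 semitones over a third = minor.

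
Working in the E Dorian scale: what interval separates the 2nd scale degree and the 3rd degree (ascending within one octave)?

minor 2nd

Spelling the E Dorian scale: E F# G A B C# D.
The 2nd scale degree is F# and the 3rd degree is G.
2 letter names make it a second; at 1 semitone (a half step narrower than major) the quality is minor.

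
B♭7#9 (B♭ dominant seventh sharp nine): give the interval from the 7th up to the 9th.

B♭ dominant seventh sharp nine is spelled B♭-D-F-A♭-C♯.
So we need the interval from A♭ up to C♯.
From A♭ to C♯: 5 semitones over a third = augmented.

augmented third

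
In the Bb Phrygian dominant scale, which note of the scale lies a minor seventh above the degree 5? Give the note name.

The scale is Bb Cb D Eb F Gb Ab.
The degree 5 is F; a minor seventh above that is Eb — scale degree 4.

Eb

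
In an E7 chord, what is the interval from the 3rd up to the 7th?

The chord tones of E dominant seventh are E-G♯-B-D.
So we need the interval from G♯ up to D.
5 letter names make it a fifth; at 6 semitones (a half step narrower than perfect) the quality is diminished.
That tritone between 3rd and 7th is what gives the dominant seventh its pull toward resolution.

diminished fifth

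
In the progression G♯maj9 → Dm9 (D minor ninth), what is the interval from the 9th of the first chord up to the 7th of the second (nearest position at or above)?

G♯maj9 has A♯ as its 9th, and Dm9 (D minor ninth) has C as its 7th.
A♯ up to C is 2 semitones, a whole step narrower than a major third, so the interval is diminished.

diminished third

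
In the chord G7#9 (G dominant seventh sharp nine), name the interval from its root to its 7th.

m7

The chord tones of G7#9 are G, B, D, F, A#.
Root = G; 7th = F.
G up to F is 10 semitones, a half step narrower than a major seventh, so the interval is minor.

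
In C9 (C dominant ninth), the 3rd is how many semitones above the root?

C9 (C dominant ninth): C-E-G-Bb-D.
C to E is a major third: 4 semitones.

4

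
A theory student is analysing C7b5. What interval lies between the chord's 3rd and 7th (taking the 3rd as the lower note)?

diminished fifth

C7b5 is spelled C-E-G♭-B♭.
That puts E below B♭.
E up to B♭ is 6 semitones, a half step narrower than a perfect fifth, so the interval is diminished.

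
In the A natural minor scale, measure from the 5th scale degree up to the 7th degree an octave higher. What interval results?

A natural minor: A B C D E F G.
So we need the interval from E up to G.
E up to G is 15 semitones, a half step narrower than a major tenth, so the interval is minor.

minor tenth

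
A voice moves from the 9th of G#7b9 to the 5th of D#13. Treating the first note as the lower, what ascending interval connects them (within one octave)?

The 9th of G#7b9 is A; the 5th of D#13 is A#.
1 letter names make it a unison; at 1 semitone (a half step wider than perfect) the quality is augmented.

A1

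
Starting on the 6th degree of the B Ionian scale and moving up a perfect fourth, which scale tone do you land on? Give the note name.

C#

The scale is B C♯ D♯ E F♯ G♯ A♯.
The 6th degree is G♯; a perfect fourth above that is C♯ — scale degree 2.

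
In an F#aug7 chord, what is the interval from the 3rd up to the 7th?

Spelling the chord: F#, A#, C##, E.
So we need the interval from A# up to E.
5 letter names make it a fifth; at 6 semitones (a half step narrower than perfect) the quality is diminished.

diminished 5th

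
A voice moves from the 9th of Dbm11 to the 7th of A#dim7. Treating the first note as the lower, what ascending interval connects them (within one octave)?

The 9th of Dbm11 is Eb; the 7th of A#dim7 is G.
Counting 3 letters and 4 half steps from Eb gives a major third.

major 3rd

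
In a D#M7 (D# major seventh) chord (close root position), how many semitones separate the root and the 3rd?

Spelling the chord: D#-F##-A#-C##.
D# to F## is a major third: 4 semitones.

4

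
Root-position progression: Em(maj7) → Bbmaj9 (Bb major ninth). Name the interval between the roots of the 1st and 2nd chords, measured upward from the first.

The roots are E and Bb.
5 letter names make it a fifth; at 6 semitones (a half step narrower than perfect) the quality is diminished.

d5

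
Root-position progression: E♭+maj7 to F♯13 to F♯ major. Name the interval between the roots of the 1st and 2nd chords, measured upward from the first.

augmented second

The roots are E♭ and F♯.
From E♭ to F♯: 3 semitones over a second = augmented.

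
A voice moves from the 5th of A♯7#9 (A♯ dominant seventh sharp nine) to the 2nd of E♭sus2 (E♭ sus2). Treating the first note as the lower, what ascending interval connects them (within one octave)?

The 5th of A♯7#9 (A♯ dominant seventh sharp nine) is E♯; the 2nd of E♭sus2 (E♭ sus2) is F.
From E♯ to F: 0 semitones over a second = diminished.

diminished second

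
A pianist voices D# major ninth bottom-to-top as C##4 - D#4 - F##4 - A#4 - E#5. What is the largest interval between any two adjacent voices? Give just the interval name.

perfect 5th

Adjacent intervals: C##4→D#4 = minor second; D#4→F##4 = major third; F##4→A#4 = minor third; A#4→E#5 = perfect fifth.
The largest is A#4 to E#5, a perfect fifth (7 semitones).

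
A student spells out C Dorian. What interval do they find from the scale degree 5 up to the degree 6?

Spelling C Dorian: C D E♭ F G A B♭.
So we need the interval from G up to A.
From G to A is 2 semitones, exactly the major second.

major second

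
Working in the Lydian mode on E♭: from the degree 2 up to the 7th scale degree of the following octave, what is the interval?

major thirteenth

E♭ lydian: E♭ F G A B♭ C D.
The degree 2 is F and the scale degree 7 (up an octave) is D.
F up to D spans 13 letter names and 21 semitones — a major thirteenth.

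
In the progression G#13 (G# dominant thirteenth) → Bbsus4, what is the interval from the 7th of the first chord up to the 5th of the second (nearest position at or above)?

diminished octave

G#13 (G# dominant thirteenth) has F# as its 7th, and Bbsus4 has F as its 5th.
8 letter names make it an octave; at 11 semitones (a half step narrower than perfect) the quality is diminished.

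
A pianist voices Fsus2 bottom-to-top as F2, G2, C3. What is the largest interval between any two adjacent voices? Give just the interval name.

perfect 4th

Adjacent intervals: F2→G2 = major second; G2→C3 = perfect fourth.
The largest is G2 to C3, a perfect fourth (5 semitones).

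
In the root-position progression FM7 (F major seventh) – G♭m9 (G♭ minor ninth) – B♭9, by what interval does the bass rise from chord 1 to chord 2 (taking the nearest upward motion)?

The roots are F and G♭.
F up to G♭ is 1 semitone, a half step narrower than a major second, so the interval is minor.

minor 2nd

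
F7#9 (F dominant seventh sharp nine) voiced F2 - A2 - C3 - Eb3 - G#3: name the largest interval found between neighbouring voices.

A3

Adjacent intervals: F2→A2 = major third; A2→C3 = minor third; C3→Eb3 = minor third; Eb3→G#3 = augmented third.
The largest is Eb3 to G#3, an augmented third (5 semitones).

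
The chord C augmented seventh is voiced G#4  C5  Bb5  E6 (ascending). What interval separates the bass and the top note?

The outer voices are G#4 and E6.
From G# to E: 20 semitones over a thirteenth = minor.

minor thirteenth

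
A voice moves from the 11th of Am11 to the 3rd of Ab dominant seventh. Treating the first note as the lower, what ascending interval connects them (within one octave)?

m7

Am11 has D as its 11th, and Ab dominant seventh has C as its 3rd.
7 letter names make it a seventh; at 10 semitones (a half step narrower than major) the quality is minor.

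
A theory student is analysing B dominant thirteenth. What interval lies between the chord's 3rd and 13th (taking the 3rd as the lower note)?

Spelling the chord: B-D#-F#-A-C#-G#.
So we need the interval from D# up to G#.
From D# to G# is 17 semitones, exactly the perfect eleventh.

perfect eleventh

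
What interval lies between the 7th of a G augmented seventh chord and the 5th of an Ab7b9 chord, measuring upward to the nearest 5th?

m7

The 7th of G augmented seventh is F; the 5th of Ab7b9 is Eb.
F up to Eb is 10 semitones, a half step narrower than a major seventh, so the interval is minor.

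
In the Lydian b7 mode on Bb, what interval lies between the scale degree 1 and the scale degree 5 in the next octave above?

The scale runs Bb C D E F G Ab.
So we need the interval from Bb up to F.
Bb up to F spans 12 letter names and 19 semitones — a perfect twelfth.

perfect 12th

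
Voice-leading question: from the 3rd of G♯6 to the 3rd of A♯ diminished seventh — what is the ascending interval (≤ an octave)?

The 3rd of G♯6 is B♯; the 3rd of A♯ diminished seventh is C♯.
B♯ up to C♯ is 1 semitone, a half step narrower than a major second, so the interval is minor.

minor 2nd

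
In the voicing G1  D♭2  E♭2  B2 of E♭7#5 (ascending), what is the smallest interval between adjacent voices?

major second

Adjacent intervals: G1→D♭2 = diminished fifth; D♭2→E♭2 = major second; E♭2→B2 = augmented fifth.
The smallest is D♭2 to E♭2, a major second (2 semitones).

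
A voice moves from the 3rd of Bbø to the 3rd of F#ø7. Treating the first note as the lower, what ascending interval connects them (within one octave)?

augmented 5th

Bbø has Db as its 3rd, and F#ø7 has A as its 3rd.
5 letter names make it a fifth; at 8 semitones (a half step wider than perfect) the quality is augmented.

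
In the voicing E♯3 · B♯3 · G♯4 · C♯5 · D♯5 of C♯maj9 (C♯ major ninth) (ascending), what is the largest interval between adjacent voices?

Adjacent intervals: E♯3→B♯3 = perfect fifth; B♯3→G♯4 = minor sixth; G♯4→C♯5 = perfect fourth; C♯5→D♯5 = major second.
The largest is B♯3 to G♯4, a minor sixth (8 semitones).

minor sixth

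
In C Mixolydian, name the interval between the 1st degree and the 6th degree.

The scale runs C D E F G A Bb.
1st degree = C; 6th scale degree = A.
Counting 6 letters and 9 half steps from C gives a major sixth.

major 6th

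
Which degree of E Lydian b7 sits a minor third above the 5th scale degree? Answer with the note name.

D

The scale is E F# G# A# B C# D.
The 5th scale degree is B; a minor third above that is D — scale degree 7.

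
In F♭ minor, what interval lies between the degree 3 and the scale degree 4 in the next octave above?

The scale runs F♭ G♭ A𝄫 B𝄫 C♭ D𝄫 E𝄫.
The degree 3 is A𝄫 and the degree 4 (up an octave) is B𝄫.
A𝄫 up to B𝄫 spans 9 letter names and 14 semitones — a major ninth.

M9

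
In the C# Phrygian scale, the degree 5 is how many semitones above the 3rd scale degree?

The scale is C# D E F# G# A B.
E up to G# is a major third — 4 semitones.

4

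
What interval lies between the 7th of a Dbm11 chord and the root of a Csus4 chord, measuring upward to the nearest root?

augmented unison

The 7th of Dbm11 is Cb; the root of Csus4 is C.
From Cb to C: 1 semitone over a unison = augmented.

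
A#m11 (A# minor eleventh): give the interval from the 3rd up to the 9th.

major 7th

A#m11 is spelled A#-C#-E#-G#-B#-D#.
That puts C# below B#.
C# up to B# spans 7 letter names and 11 semitones — a major seventh.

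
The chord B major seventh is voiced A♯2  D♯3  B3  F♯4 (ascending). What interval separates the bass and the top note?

The outer voices are A♯2 and F♯4.
From A♯ to F♯: 20 semitones over a thirteenth = minor.

m13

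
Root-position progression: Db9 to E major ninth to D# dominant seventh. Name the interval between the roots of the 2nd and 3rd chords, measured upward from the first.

The roots are E and D#.
E up to D# spans 7 letter names and 11 semitones — a major seventh.

major seventh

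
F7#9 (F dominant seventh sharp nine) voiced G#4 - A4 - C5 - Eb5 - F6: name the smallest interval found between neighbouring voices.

Adjacent intervals: G#4→A4 = minor second; A4→C5 = minor third; C5→Eb5 = minor third; Eb5→F6 = major ninth.
The smallest is G#4 to A4, a minor second (1 semitone).

minor 2nd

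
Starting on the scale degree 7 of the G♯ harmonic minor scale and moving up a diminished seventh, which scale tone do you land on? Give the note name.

E

The scale is G♯ A♯ B C♯ D♯ E F𝄪.
The scale degree 7 is F𝄪; a diminished seventh above that is E — scale degree 6.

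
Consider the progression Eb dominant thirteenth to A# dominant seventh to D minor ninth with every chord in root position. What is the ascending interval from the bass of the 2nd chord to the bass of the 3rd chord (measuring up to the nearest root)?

The roots are A# and D.
From A# to D: 4 semitones over a fourth = diminished.

diminished 4th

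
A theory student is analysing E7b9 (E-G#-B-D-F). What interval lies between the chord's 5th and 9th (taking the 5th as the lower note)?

The 5th is B and the 9th is F.
From B to F: 6 semitones over a fifth = diminished.

d5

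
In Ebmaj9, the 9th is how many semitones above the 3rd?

10

Ebmaj9 (Eb major ninth) is spelled Eb, G, Bb, D, F.
G to F is a minor seventh: 10 semitones.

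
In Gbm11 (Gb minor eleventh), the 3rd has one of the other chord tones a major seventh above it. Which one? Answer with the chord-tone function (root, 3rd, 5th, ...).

9th

Gbm11: Gb–Bbb–Db–Fb–Ab–Cb.
The 3rd is Bbb. A major seventh above Bbb is Ab.
Ab is the chord's 9th.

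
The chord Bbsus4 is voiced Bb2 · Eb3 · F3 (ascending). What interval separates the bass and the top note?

P5

The outer voices are Bb2 and F3.
Counting 5 letters and 7 half steps from Bb gives a perfect fifth.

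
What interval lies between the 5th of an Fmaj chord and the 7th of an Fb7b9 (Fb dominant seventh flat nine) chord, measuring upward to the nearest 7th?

The 5th of Fmaj is C; the 7th of Fb7b9 (Fb dominant seventh flat nine) is Ebb.
From C to Ebb: 2 semitones over a third = diminished.

diminished third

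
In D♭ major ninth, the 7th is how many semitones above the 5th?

4

Spelling the chord: D♭–F–A♭–C–E♭.
A♭ to C is a major third: 4 semitones.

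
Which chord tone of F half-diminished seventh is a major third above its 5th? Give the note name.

Eb

Fø7 is spelled F Ab Cb Eb.
The 5th is Cb. A major third above Cb is Eb.
Eb is the chord's 7th.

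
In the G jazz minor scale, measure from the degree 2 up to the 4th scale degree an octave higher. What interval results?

minor tenth

Spelling the G jazz minor scale: G A Bb C D E F#.
The degree 2 is A and the 4th scale degree (up an octave) is C.
10 letter names make it a tenth; at 15 semitones (a half step narrower than major) the quality is minor.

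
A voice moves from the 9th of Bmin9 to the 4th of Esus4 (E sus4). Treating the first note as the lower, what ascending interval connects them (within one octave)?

minor sixth

Bmin9 has C# as its 9th, and Esus4 (E sus4) has A as its 4th.
6 letter names make it a sixth; at 8 semitones (a half step narrower than major) the quality is minor.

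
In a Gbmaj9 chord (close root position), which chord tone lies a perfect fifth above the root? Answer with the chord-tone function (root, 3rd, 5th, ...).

5th

Spelling the chord: Gb-Bb-Db-F-Ab.
The root is Gb. A perfect fifth above Gb is Db.
Db is the chord's 5th.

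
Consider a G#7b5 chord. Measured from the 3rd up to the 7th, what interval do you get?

diminished fifth

The chord tones of G#7b5 (G# dominant seventh flat five) are G#-B#-D-F#.
3rd = B#; 7th = F#.
B# up to F# is 6 semitones, a half step narrower than a perfect fifth, so the interval is diminished.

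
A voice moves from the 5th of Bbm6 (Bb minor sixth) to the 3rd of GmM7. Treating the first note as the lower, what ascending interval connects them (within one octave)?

perfect 4th

The 5th of Bbm6 (Bb minor sixth) is F; the 3rd of GmM7 is Bb.
From F to Bb is 5 semitones, exactly the perfect fourth.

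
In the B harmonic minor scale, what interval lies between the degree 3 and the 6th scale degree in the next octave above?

perfect eleventh

Spelling the B harmonic minor scale: B C# D E F# G A#.
So we need the interval from D up to G.
From D to G is 17 semitones, exactly the perfect eleventh.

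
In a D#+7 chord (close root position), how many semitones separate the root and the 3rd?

4

Spelling the chord: D#, F##, A##, C#.
D# to F## is a major third: 4 semitones.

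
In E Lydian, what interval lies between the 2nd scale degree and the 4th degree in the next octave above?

Spelling E Lydian: E F♯ G♯ A♯ B C♯ D♯.
The 2nd scale degree is F♯ and the scale degree 4 (up an octave) is A♯.
F♯ up to A♯ spans 10 letter names and 16 semitones — a major tenth.

major 10th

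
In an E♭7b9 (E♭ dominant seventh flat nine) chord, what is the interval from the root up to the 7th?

Spelling the chord: E♭-G-B♭-D♭-F♭.
The root is E♭ and the 7th is D♭.
From E♭ to D♭: 10 semitones over a seventh = minor.

m7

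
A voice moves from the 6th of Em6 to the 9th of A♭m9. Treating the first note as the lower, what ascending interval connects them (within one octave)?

The 6th of Em6 is C♯; the 9th of A♭m9 is B♭.
7 letter names make it a seventh; at 9 semitones (a whole step narrower than major) the quality is diminished.

diminished seventh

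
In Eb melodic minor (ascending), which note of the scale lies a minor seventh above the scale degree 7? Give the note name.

C

The scale is Eb F Gb Ab Bb C D.
The scale degree 7 is D; a minor seventh above that is C — scale degree 6.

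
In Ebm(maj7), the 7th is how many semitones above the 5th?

4

EbmM7 (Eb minor-major seventh) is spelled Eb–Gb–Bb–D.
Bb to D is a major third: 4 semitones.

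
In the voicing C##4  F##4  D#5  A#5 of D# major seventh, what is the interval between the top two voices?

P5

Those voices are D#5 and A#5.
From D# to A# is 7 semitones, exactly the perfect fifth.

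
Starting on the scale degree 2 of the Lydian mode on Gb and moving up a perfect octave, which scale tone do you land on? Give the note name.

Ab

The scale is Gb Ab Bb C Db Eb F.
The scale degree 2 is Ab; a perfect octave above that is Ab — scale degree 2.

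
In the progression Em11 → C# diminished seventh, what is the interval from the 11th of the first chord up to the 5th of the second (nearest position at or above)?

minor seventh

The 11th of Em11 is A; the 5th of C# diminished seventh is G.
From A to G: 10 semitones over a seventh = minor.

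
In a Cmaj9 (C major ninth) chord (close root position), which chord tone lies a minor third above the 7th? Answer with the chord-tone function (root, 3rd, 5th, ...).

Spelling the chord: C, E, G, B, D.
The 7th is B. A minor third above B is D.
D is the chord's 9th.

9th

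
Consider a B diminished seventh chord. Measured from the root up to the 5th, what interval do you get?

The chord tones of Bdim7 are B–D–F–A♭.
The root is B and the 5th is F.
From B to F: 6 semitones over a fifth = diminished.

diminished fifth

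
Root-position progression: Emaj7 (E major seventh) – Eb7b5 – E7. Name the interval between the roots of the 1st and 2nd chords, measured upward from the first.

The roots are E and Eb.
From E to Eb: 11 semitones over an octave = diminished.

d8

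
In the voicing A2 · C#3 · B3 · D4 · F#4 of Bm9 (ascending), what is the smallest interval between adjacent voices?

Adjacent intervals: A2→C#3 = major third; C#3→B3 = minor seventh; B3→D4 = minor third; D4→F#4 = major third.
The smallest is B3 to D4, a minor third (3 semitones).

minor third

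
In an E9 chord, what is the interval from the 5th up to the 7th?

E9: E, G#, B, D, F#.
5th = B; 7th = D.
B up to D is 3 semitones, a half step narrower than a major third, so the interval is minor.

minor third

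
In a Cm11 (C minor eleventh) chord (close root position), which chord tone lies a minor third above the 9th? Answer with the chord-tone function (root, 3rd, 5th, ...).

11th

C minor eleventh: C–Eb–G–Bb–D–F.
The 9th is D. A minor third above D is F.
F is the chord's 11th.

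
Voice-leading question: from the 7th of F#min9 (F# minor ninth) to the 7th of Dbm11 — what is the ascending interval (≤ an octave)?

The 7th of F#min9 (F# minor ninth) is E; the 7th of Dbm11 is Cb.
E up to Cb is 7 semitones, a whole step narrower than a major sixth, so the interval is diminished.

diminished sixth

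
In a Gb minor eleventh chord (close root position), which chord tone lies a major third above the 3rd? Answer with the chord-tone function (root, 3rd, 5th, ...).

Gbm11 (Gb minor eleventh): Gb–Bbb–Db–Fb–Ab–Cb.
The 3rd is Bbb. A major third above Bbb is Db.
Db is the chord's 5th.

5th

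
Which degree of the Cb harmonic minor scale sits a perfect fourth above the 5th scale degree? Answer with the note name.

Cb

The scale is Cb Db Ebb Fb Gb Abb Bb.
The 5th scale degree is Gb; a perfect fourth above that is Cb — scale degree 1.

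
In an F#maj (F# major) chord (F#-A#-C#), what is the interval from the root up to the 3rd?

Root = F#; 3rd = A#.
F# up to A# spans 3 letter names and 4 semitones — a major third.

major third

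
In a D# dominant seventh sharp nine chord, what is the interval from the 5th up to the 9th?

The chord tones of D#7#9 (D# dominant seventh sharp nine) are D#, F##, A#, C#, E##.
So we need the interval from A# up to E##.
A# up to E## is 8 semitones, a half step wider than a perfect fifth, so the interval is augmented.

A5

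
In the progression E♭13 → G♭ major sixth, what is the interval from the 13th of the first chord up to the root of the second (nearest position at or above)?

diminished 5th

The 13th of E♭13 is C; the root of G♭ major sixth is G♭.
5 letter names make it a fifth; at 6 semitones (a half step narrower than perfect) the quality is diminished.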